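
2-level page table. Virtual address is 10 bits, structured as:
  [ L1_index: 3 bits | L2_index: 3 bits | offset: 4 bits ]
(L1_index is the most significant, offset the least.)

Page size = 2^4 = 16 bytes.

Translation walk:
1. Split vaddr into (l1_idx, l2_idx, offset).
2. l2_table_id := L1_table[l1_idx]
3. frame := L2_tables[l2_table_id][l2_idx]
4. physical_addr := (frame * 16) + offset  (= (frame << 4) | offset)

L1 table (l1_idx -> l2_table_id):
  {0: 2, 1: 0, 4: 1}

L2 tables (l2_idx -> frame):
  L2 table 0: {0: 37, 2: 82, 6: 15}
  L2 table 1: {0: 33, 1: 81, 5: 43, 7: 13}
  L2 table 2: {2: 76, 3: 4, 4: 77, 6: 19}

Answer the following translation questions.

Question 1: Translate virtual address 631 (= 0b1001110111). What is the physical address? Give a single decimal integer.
vaddr = 631 = 0b1001110111
Split: l1_idx=4, l2_idx=7, offset=7
L1[4] = 1
L2[1][7] = 13
paddr = 13 * 16 + 7 = 215

Answer: 215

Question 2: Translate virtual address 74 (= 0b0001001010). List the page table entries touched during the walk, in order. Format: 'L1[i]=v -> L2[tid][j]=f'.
Answer: L1[0]=2 -> L2[2][4]=77

Derivation:
vaddr = 74 = 0b0001001010
Split: l1_idx=0, l2_idx=4, offset=10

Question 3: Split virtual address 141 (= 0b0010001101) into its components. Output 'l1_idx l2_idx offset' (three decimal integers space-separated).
vaddr = 141 = 0b0010001101
  top 3 bits -> l1_idx = 1
  next 3 bits -> l2_idx = 0
  bottom 4 bits -> offset = 13

Answer: 1 0 13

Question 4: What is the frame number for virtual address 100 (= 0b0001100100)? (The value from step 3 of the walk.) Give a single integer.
Answer: 19

Derivation:
vaddr = 100: l1_idx=0, l2_idx=6
L1[0] = 2; L2[2][6] = 19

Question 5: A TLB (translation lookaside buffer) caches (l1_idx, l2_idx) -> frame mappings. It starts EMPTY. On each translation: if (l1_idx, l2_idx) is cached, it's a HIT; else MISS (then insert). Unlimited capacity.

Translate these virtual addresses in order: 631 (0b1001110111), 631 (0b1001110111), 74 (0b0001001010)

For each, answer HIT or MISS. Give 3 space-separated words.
vaddr=631: (4,7) not in TLB -> MISS, insert
vaddr=631: (4,7) in TLB -> HIT
vaddr=74: (0,4) not in TLB -> MISS, insert

Answer: MISS HIT MISS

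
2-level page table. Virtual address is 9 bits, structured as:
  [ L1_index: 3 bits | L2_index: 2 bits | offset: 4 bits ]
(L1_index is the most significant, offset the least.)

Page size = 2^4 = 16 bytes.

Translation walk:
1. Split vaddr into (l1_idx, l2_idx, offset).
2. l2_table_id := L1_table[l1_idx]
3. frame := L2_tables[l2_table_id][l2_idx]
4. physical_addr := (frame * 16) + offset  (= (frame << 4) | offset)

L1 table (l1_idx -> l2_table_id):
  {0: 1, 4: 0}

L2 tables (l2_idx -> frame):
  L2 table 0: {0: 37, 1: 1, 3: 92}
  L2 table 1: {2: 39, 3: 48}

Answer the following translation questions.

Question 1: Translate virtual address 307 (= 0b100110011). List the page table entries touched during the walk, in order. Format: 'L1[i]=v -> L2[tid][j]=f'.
vaddr = 307 = 0b100110011
Split: l1_idx=4, l2_idx=3, offset=3

Answer: L1[4]=0 -> L2[0][3]=92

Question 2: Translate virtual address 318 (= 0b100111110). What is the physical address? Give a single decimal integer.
vaddr = 318 = 0b100111110
Split: l1_idx=4, l2_idx=3, offset=14
L1[4] = 0
L2[0][3] = 92
paddr = 92 * 16 + 14 = 1486

Answer: 1486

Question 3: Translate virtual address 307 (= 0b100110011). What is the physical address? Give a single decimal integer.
vaddr = 307 = 0b100110011
Split: l1_idx=4, l2_idx=3, offset=3
L1[4] = 0
L2[0][3] = 92
paddr = 92 * 16 + 3 = 1475

Answer: 1475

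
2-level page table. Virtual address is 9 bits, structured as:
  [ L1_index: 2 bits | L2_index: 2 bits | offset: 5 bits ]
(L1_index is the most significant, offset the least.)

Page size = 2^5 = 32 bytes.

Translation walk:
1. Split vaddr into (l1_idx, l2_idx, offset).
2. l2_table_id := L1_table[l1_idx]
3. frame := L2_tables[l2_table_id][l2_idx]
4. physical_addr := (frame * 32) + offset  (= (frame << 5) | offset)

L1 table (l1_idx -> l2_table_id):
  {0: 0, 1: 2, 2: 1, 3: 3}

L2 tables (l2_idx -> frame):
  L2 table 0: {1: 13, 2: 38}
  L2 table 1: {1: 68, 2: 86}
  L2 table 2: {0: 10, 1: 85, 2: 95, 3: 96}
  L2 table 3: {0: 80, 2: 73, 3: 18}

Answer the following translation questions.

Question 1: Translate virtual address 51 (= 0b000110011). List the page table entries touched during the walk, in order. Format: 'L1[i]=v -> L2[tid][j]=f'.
Answer: L1[0]=0 -> L2[0][1]=13

Derivation:
vaddr = 51 = 0b000110011
Split: l1_idx=0, l2_idx=1, offset=19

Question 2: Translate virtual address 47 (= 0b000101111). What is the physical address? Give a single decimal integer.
vaddr = 47 = 0b000101111
Split: l1_idx=0, l2_idx=1, offset=15
L1[0] = 0
L2[0][1] = 13
paddr = 13 * 32 + 15 = 431

Answer: 431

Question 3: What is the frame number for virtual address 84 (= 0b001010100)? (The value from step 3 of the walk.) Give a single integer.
vaddr = 84: l1_idx=0, l2_idx=2
L1[0] = 0; L2[0][2] = 38

Answer: 38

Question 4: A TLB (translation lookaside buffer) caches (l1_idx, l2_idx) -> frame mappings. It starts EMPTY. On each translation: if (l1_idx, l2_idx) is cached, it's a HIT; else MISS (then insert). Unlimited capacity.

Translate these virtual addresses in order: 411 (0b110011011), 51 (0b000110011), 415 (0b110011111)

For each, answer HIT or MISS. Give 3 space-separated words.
Answer: MISS MISS HIT

Derivation:
vaddr=411: (3,0) not in TLB -> MISS, insert
vaddr=51: (0,1) not in TLB -> MISS, insert
vaddr=415: (3,0) in TLB -> HIT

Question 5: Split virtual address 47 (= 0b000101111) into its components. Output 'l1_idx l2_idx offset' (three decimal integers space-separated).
vaddr = 47 = 0b000101111
  top 2 bits -> l1_idx = 0
  next 2 bits -> l2_idx = 1
  bottom 5 bits -> offset = 15

Answer: 0 1 15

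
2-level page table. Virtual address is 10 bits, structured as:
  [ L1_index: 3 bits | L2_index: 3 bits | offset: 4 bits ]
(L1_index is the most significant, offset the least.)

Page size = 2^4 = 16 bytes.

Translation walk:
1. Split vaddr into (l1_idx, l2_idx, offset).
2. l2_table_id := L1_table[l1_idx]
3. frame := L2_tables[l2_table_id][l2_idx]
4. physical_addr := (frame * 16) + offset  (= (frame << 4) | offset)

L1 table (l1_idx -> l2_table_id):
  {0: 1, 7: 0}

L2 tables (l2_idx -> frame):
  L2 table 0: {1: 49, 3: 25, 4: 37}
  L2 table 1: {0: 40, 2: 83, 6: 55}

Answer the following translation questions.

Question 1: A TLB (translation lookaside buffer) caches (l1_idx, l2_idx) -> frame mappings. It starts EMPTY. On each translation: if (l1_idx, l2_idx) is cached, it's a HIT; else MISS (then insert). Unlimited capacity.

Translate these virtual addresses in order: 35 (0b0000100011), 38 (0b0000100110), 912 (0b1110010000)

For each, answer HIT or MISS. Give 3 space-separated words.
vaddr=35: (0,2) not in TLB -> MISS, insert
vaddr=38: (0,2) in TLB -> HIT
vaddr=912: (7,1) not in TLB -> MISS, insert

Answer: MISS HIT MISS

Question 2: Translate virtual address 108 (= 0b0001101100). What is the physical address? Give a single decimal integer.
Answer: 892

Derivation:
vaddr = 108 = 0b0001101100
Split: l1_idx=0, l2_idx=6, offset=12
L1[0] = 1
L2[1][6] = 55
paddr = 55 * 16 + 12 = 892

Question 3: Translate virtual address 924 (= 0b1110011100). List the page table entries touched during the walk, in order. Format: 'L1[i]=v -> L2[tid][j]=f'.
vaddr = 924 = 0b1110011100
Split: l1_idx=7, l2_idx=1, offset=12

Answer: L1[7]=0 -> L2[0][1]=49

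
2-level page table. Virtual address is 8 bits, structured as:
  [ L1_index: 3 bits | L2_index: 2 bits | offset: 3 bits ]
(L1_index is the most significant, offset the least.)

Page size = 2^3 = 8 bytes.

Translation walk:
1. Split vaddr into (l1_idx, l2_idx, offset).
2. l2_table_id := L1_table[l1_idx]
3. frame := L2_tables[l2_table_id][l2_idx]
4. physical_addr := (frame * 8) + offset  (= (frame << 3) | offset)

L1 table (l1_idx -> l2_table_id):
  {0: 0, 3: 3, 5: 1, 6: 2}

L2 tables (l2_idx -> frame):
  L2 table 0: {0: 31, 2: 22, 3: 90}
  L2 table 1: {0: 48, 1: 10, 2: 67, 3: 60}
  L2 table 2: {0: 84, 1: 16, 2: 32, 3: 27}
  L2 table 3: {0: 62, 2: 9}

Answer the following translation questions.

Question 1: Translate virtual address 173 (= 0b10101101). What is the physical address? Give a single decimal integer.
vaddr = 173 = 0b10101101
Split: l1_idx=5, l2_idx=1, offset=5
L1[5] = 1
L2[1][1] = 10
paddr = 10 * 8 + 5 = 85

Answer: 85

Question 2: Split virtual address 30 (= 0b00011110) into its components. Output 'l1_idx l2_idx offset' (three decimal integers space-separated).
Answer: 0 3 6

Derivation:
vaddr = 30 = 0b00011110
  top 3 bits -> l1_idx = 0
  next 2 bits -> l2_idx = 3
  bottom 3 bits -> offset = 6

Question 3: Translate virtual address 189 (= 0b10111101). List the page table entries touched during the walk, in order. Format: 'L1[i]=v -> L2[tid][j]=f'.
Answer: L1[5]=1 -> L2[1][3]=60

Derivation:
vaddr = 189 = 0b10111101
Split: l1_idx=5, l2_idx=3, offset=5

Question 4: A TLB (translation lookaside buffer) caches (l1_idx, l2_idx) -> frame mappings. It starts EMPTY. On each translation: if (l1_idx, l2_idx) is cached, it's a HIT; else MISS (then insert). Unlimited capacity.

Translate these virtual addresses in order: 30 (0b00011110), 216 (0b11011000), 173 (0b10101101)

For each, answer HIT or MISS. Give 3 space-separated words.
Answer: MISS MISS MISS

Derivation:
vaddr=30: (0,3) not in TLB -> MISS, insert
vaddr=216: (6,3) not in TLB -> MISS, insert
vaddr=173: (5,1) not in TLB -> MISS, insert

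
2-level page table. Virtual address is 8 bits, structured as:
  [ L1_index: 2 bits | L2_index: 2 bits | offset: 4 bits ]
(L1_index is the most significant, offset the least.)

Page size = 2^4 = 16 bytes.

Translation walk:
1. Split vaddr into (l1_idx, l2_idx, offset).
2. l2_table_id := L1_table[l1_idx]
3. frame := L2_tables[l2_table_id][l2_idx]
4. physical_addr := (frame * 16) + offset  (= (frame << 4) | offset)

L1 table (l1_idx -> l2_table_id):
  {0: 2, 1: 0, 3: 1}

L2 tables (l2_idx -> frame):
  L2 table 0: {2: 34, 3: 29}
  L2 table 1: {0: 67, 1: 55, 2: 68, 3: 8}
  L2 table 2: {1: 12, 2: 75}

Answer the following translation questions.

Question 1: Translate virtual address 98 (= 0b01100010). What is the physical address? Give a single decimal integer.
Answer: 546

Derivation:
vaddr = 98 = 0b01100010
Split: l1_idx=1, l2_idx=2, offset=2
L1[1] = 0
L2[0][2] = 34
paddr = 34 * 16 + 2 = 546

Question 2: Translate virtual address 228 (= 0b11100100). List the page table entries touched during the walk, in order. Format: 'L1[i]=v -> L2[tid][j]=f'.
Answer: L1[3]=1 -> L2[1][2]=68

Derivation:
vaddr = 228 = 0b11100100
Split: l1_idx=3, l2_idx=2, offset=4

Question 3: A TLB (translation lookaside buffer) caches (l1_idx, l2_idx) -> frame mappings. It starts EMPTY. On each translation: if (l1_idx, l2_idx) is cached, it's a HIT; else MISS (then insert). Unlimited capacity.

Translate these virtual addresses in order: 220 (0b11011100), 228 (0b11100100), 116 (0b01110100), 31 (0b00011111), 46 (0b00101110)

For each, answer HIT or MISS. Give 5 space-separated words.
vaddr=220: (3,1) not in TLB -> MISS, insert
vaddr=228: (3,2) not in TLB -> MISS, insert
vaddr=116: (1,3) not in TLB -> MISS, insert
vaddr=31: (0,1) not in TLB -> MISS, insert
vaddr=46: (0,2) not in TLB -> MISS, insert

Answer: MISS MISS MISS MISS MISS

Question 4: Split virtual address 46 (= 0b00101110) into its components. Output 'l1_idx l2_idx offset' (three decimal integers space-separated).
vaddr = 46 = 0b00101110
  top 2 bits -> l1_idx = 0
  next 2 bits -> l2_idx = 2
  bottom 4 bits -> offset = 14

Answer: 0 2 14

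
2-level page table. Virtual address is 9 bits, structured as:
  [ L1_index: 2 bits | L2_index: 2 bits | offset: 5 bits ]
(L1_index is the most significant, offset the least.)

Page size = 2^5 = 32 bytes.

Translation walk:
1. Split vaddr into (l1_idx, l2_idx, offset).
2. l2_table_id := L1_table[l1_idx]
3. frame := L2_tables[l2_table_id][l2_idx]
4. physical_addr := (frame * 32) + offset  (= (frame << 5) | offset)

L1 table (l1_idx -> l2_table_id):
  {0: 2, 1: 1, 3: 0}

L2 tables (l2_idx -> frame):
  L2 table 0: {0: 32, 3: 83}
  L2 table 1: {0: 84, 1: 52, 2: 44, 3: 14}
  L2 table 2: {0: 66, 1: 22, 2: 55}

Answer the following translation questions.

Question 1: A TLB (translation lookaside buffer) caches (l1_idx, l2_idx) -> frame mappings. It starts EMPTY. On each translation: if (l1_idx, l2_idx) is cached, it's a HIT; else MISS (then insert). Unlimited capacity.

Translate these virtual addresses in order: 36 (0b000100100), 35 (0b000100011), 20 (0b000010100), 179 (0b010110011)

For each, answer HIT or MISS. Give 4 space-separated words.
Answer: MISS HIT MISS MISS

Derivation:
vaddr=36: (0,1) not in TLB -> MISS, insert
vaddr=35: (0,1) in TLB -> HIT
vaddr=20: (0,0) not in TLB -> MISS, insert
vaddr=179: (1,1) not in TLB -> MISS, insert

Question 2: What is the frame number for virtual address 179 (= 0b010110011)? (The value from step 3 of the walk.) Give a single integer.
Answer: 52

Derivation:
vaddr = 179: l1_idx=1, l2_idx=1
L1[1] = 1; L2[1][1] = 52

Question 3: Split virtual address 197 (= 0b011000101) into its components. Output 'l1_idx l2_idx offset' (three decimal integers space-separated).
Answer: 1 2 5

Derivation:
vaddr = 197 = 0b011000101
  top 2 bits -> l1_idx = 1
  next 2 bits -> l2_idx = 2
  bottom 5 bits -> offset = 5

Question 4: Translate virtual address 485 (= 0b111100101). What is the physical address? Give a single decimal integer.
vaddr = 485 = 0b111100101
Split: l1_idx=3, l2_idx=3, offset=5
L1[3] = 0
L2[0][3] = 83
paddr = 83 * 32 + 5 = 2661

Answer: 2661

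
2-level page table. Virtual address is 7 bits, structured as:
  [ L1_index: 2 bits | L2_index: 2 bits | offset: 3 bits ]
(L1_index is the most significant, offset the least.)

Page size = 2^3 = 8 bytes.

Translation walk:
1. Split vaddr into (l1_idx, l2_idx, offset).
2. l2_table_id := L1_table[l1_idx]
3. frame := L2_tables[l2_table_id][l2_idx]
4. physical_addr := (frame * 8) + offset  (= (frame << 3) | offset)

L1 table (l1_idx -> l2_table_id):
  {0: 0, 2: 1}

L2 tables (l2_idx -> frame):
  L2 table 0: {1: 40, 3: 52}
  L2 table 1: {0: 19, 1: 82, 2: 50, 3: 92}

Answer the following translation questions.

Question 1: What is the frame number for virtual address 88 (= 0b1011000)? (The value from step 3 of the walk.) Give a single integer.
vaddr = 88: l1_idx=2, l2_idx=3
L1[2] = 1; L2[1][3] = 92

Answer: 92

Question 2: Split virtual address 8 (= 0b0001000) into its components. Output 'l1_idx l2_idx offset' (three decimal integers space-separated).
vaddr = 8 = 0b0001000
  top 2 bits -> l1_idx = 0
  next 2 bits -> l2_idx = 1
  bottom 3 bits -> offset = 0

Answer: 0 1 0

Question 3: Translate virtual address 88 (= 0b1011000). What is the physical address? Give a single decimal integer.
vaddr = 88 = 0b1011000
Split: l1_idx=2, l2_idx=3, offset=0
L1[2] = 1
L2[1][3] = 92
paddr = 92 * 8 + 0 = 736

Answer: 736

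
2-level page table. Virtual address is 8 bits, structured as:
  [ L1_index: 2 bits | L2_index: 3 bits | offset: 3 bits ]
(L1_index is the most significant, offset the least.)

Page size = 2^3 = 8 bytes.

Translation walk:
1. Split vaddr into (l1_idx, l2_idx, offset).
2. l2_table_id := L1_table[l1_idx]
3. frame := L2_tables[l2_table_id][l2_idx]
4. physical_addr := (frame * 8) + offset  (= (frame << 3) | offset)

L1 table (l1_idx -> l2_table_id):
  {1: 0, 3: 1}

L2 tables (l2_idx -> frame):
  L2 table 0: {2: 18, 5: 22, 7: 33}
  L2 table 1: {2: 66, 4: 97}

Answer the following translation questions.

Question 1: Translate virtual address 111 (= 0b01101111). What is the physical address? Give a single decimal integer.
Answer: 183

Derivation:
vaddr = 111 = 0b01101111
Split: l1_idx=1, l2_idx=5, offset=7
L1[1] = 0
L2[0][5] = 22
paddr = 22 * 8 + 7 = 183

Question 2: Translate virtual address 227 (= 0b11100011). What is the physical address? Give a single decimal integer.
Answer: 779

Derivation:
vaddr = 227 = 0b11100011
Split: l1_idx=3, l2_idx=4, offset=3
L1[3] = 1
L2[1][4] = 97
paddr = 97 * 8 + 3 = 779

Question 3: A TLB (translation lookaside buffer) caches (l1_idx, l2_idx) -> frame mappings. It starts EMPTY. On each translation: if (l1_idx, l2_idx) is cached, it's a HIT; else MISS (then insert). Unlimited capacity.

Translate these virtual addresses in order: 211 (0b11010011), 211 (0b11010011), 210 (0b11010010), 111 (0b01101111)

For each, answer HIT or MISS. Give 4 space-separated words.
Answer: MISS HIT HIT MISS

Derivation:
vaddr=211: (3,2) not in TLB -> MISS, insert
vaddr=211: (3,2) in TLB -> HIT
vaddr=210: (3,2) in TLB -> HIT
vaddr=111: (1,5) not in TLB -> MISS, insert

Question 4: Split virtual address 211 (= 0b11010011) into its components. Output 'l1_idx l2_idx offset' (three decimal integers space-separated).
vaddr = 211 = 0b11010011
  top 2 bits -> l1_idx = 3
  next 3 bits -> l2_idx = 2
  bottom 3 bits -> offset = 3

Answer: 3 2 3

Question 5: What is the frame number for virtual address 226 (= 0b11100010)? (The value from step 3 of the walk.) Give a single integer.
Answer: 97

Derivation:
vaddr = 226: l1_idx=3, l2_idx=4
L1[3] = 1; L2[1][4] = 97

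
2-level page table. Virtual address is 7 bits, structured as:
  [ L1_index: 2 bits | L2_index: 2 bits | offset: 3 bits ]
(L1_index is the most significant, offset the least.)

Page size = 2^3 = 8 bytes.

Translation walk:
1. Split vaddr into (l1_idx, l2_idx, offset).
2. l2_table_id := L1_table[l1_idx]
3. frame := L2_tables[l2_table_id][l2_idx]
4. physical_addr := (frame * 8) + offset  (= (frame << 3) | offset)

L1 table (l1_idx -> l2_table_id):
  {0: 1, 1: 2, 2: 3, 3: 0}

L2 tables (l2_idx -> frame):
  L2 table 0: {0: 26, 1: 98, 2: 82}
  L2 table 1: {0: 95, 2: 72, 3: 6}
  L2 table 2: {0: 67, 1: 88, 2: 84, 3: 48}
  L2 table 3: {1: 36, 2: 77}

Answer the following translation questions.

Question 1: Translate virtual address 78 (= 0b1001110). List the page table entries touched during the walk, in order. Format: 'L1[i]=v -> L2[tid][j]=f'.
vaddr = 78 = 0b1001110
Split: l1_idx=2, l2_idx=1, offset=6

Answer: L1[2]=3 -> L2[3][1]=36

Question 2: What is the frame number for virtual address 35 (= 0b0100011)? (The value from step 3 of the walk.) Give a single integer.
vaddr = 35: l1_idx=1, l2_idx=0
L1[1] = 2; L2[2][0] = 67

Answer: 67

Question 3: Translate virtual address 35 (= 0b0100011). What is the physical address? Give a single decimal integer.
vaddr = 35 = 0b0100011
Split: l1_idx=1, l2_idx=0, offset=3
L1[1] = 2
L2[2][0] = 67
paddr = 67 * 8 + 3 = 539

Answer: 539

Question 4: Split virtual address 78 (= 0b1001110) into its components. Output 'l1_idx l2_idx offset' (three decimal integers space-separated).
Answer: 2 1 6

Derivation:
vaddr = 78 = 0b1001110
  top 2 bits -> l1_idx = 2
  next 2 bits -> l2_idx = 1
  bottom 3 bits -> offset = 6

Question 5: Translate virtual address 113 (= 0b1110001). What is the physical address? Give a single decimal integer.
Answer: 657

Derivation:
vaddr = 113 = 0b1110001
Split: l1_idx=3, l2_idx=2, offset=1
L1[3] = 0
L2[0][2] = 82
paddr = 82 * 8 + 1 = 657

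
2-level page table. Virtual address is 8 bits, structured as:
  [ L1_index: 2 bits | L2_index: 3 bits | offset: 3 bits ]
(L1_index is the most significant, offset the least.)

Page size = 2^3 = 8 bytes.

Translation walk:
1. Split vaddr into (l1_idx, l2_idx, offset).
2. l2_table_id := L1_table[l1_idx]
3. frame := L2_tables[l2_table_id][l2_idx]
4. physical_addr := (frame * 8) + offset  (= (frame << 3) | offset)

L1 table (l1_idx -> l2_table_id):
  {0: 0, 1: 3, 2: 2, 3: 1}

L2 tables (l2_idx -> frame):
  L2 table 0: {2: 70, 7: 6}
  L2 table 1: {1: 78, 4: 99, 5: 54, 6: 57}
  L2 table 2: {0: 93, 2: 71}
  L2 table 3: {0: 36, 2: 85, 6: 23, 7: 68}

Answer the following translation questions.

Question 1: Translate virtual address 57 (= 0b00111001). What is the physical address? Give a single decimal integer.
Answer: 49

Derivation:
vaddr = 57 = 0b00111001
Split: l1_idx=0, l2_idx=7, offset=1
L1[0] = 0
L2[0][7] = 6
paddr = 6 * 8 + 1 = 49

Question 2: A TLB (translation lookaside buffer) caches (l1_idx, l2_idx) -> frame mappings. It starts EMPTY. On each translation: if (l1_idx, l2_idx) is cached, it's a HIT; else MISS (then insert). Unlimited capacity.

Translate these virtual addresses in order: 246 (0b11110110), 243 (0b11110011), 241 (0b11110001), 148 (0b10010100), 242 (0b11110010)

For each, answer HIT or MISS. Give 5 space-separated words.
Answer: MISS HIT HIT MISS HIT

Derivation:
vaddr=246: (3,6) not in TLB -> MISS, insert
vaddr=243: (3,6) in TLB -> HIT
vaddr=241: (3,6) in TLB -> HIT
vaddr=148: (2,2) not in TLB -> MISS, insert
vaddr=242: (3,6) in TLB -> HIT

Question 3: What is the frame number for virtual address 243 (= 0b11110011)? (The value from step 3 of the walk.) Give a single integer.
Answer: 57

Derivation:
vaddr = 243: l1_idx=3, l2_idx=6
L1[3] = 1; L2[1][6] = 57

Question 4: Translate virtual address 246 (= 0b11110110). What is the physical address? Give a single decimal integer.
vaddr = 246 = 0b11110110
Split: l1_idx=3, l2_idx=6, offset=6
L1[3] = 1
L2[1][6] = 57
paddr = 57 * 8 + 6 = 462

Answer: 462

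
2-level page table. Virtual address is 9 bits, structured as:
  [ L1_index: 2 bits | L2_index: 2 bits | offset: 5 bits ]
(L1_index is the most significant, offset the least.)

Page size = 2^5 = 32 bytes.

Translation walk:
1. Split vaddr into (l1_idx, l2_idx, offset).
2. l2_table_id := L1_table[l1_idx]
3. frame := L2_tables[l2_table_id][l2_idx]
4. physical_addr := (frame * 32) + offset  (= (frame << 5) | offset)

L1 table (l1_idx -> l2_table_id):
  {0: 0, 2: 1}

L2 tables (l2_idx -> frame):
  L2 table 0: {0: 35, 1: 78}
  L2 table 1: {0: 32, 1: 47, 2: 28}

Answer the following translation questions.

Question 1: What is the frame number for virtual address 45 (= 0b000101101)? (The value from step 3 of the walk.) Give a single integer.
vaddr = 45: l1_idx=0, l2_idx=1
L1[0] = 0; L2[0][1] = 78

Answer: 78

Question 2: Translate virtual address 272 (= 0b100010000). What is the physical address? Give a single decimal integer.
Answer: 1040

Derivation:
vaddr = 272 = 0b100010000
Split: l1_idx=2, l2_idx=0, offset=16
L1[2] = 1
L2[1][0] = 32
paddr = 32 * 32 + 16 = 1040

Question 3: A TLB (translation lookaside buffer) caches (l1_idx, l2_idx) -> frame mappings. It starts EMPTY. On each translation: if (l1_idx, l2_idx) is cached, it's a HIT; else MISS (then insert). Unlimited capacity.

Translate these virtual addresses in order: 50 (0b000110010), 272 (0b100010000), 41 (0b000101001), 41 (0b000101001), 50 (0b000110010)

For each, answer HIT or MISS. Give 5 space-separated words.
Answer: MISS MISS HIT HIT HIT

Derivation:
vaddr=50: (0,1) not in TLB -> MISS, insert
vaddr=272: (2,0) not in TLB -> MISS, insert
vaddr=41: (0,1) in TLB -> HIT
vaddr=41: (0,1) in TLB -> HIT
vaddr=50: (0,1) in TLB -> HIT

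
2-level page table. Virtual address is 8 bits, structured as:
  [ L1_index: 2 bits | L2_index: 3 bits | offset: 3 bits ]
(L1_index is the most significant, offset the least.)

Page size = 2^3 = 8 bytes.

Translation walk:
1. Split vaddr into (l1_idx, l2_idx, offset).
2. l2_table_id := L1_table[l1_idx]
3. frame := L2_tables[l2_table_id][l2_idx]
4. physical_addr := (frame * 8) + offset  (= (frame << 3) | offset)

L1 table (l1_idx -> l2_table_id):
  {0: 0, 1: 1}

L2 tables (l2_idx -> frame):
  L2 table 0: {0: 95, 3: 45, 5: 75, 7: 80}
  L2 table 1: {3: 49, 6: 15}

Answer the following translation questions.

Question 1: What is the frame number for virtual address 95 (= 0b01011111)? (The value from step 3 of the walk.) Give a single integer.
vaddr = 95: l1_idx=1, l2_idx=3
L1[1] = 1; L2[1][3] = 49

Answer: 49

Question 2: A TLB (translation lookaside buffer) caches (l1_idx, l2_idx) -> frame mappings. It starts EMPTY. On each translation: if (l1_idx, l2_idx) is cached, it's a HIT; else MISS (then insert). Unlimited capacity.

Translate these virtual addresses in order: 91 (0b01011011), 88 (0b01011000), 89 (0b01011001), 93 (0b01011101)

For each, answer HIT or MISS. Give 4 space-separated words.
vaddr=91: (1,3) not in TLB -> MISS, insert
vaddr=88: (1,3) in TLB -> HIT
vaddr=89: (1,3) in TLB -> HIT
vaddr=93: (1,3) in TLB -> HIT

Answer: MISS HIT HIT HIT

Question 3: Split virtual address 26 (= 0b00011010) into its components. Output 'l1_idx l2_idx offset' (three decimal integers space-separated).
vaddr = 26 = 0b00011010
  top 2 bits -> l1_idx = 0
  next 3 bits -> l2_idx = 3
  bottom 3 bits -> offset = 2

Answer: 0 3 2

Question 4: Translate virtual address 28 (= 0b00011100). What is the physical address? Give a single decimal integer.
Answer: 364

Derivation:
vaddr = 28 = 0b00011100
Split: l1_idx=0, l2_idx=3, offset=4
L1[0] = 0
L2[0][3] = 45
paddr = 45 * 8 + 4 = 364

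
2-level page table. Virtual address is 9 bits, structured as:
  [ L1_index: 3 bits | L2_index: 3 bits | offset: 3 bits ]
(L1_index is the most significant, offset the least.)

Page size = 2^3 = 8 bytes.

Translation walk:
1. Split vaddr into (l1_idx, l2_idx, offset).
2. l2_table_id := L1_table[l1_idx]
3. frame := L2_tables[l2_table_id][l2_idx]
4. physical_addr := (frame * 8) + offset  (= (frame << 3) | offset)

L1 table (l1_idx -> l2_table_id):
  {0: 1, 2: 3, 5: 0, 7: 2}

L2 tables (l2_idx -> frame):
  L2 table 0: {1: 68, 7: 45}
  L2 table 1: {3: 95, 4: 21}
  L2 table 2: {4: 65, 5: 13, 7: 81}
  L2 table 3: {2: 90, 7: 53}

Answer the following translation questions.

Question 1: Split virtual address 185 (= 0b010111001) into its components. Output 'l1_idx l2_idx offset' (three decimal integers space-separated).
Answer: 2 7 1

Derivation:
vaddr = 185 = 0b010111001
  top 3 bits -> l1_idx = 2
  next 3 bits -> l2_idx = 7
  bottom 3 bits -> offset = 1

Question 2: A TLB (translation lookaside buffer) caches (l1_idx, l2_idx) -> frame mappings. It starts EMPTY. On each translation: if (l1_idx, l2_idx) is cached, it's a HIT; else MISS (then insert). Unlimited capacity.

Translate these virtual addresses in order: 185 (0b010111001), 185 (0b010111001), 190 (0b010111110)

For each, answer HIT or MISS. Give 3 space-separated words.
Answer: MISS HIT HIT

Derivation:
vaddr=185: (2,7) not in TLB -> MISS, insert
vaddr=185: (2,7) in TLB -> HIT
vaddr=190: (2,7) in TLB -> HIT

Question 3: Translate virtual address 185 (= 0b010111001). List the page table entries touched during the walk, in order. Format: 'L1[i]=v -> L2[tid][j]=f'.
Answer: L1[2]=3 -> L2[3][7]=53

Derivation:
vaddr = 185 = 0b010111001
Split: l1_idx=2, l2_idx=7, offset=1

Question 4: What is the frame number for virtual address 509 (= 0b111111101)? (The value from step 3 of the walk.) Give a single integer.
vaddr = 509: l1_idx=7, l2_idx=7
L1[7] = 2; L2[2][7] = 81

Answer: 81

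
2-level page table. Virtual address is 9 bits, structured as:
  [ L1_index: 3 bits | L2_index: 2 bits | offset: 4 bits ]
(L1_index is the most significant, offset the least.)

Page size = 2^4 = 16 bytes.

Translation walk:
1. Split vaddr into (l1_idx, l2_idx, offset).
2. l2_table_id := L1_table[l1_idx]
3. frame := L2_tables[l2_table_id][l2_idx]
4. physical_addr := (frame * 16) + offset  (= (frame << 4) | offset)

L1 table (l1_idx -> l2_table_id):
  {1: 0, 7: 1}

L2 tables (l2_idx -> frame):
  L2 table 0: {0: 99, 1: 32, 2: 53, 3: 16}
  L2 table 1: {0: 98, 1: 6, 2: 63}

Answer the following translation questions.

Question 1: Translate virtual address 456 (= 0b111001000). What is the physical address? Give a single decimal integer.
Answer: 1576

Derivation:
vaddr = 456 = 0b111001000
Split: l1_idx=7, l2_idx=0, offset=8
L1[7] = 1
L2[1][0] = 98
paddr = 98 * 16 + 8 = 1576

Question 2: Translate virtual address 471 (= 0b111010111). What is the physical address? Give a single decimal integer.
vaddr = 471 = 0b111010111
Split: l1_idx=7, l2_idx=1, offset=7
L1[7] = 1
L2[1][1] = 6
paddr = 6 * 16 + 7 = 103

Answer: 103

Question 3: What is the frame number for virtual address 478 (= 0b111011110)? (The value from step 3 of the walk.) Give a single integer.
Answer: 6

Derivation:
vaddr = 478: l1_idx=7, l2_idx=1
L1[7] = 1; L2[1][1] = 6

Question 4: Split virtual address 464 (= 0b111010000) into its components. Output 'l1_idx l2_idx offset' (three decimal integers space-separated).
vaddr = 464 = 0b111010000
  top 3 bits -> l1_idx = 7
  next 2 bits -> l2_idx = 1
  bottom 4 bits -> offset = 0

Answer: 7 1 0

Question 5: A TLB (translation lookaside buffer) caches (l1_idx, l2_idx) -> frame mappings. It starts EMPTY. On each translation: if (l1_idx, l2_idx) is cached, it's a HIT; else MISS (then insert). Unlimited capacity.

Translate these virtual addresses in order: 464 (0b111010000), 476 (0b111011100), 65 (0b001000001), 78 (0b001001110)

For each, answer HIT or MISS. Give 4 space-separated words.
Answer: MISS HIT MISS HIT

Derivation:
vaddr=464: (7,1) not in TLB -> MISS, insert
vaddr=476: (7,1) in TLB -> HIT
vaddr=65: (1,0) not in TLB -> MISS, insert
vaddr=78: (1,0) in TLB -> HIT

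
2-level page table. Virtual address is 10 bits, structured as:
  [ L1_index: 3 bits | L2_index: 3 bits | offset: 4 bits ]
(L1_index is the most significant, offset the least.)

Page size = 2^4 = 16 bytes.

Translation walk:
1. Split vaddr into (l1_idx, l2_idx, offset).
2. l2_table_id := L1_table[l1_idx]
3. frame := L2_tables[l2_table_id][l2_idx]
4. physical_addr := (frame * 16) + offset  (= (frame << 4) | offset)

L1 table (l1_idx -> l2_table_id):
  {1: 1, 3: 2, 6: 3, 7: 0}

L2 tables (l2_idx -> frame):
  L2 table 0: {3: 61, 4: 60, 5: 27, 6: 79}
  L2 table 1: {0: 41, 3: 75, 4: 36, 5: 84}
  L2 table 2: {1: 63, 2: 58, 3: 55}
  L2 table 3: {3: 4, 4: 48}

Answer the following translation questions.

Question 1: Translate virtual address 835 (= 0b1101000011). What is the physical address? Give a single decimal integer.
Answer: 771

Derivation:
vaddr = 835 = 0b1101000011
Split: l1_idx=6, l2_idx=4, offset=3
L1[6] = 3
L2[3][4] = 48
paddr = 48 * 16 + 3 = 771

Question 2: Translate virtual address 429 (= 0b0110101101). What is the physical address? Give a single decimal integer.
Answer: 941

Derivation:
vaddr = 429 = 0b0110101101
Split: l1_idx=3, l2_idx=2, offset=13
L1[3] = 2
L2[2][2] = 58
paddr = 58 * 16 + 13 = 941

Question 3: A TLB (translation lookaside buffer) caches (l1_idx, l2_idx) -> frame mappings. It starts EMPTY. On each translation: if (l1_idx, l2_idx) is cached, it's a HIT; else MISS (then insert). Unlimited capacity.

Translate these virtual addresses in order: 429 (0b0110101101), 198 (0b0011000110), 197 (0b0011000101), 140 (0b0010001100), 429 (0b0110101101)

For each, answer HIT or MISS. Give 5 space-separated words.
Answer: MISS MISS HIT MISS HIT

Derivation:
vaddr=429: (3,2) not in TLB -> MISS, insert
vaddr=198: (1,4) not in TLB -> MISS, insert
vaddr=197: (1,4) in TLB -> HIT
vaddr=140: (1,0) not in TLB -> MISS, insert
vaddr=429: (3,2) in TLB -> HIT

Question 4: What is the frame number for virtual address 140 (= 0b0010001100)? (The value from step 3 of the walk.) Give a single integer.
vaddr = 140: l1_idx=1, l2_idx=0
L1[1] = 1; L2[1][0] = 41

Answer: 41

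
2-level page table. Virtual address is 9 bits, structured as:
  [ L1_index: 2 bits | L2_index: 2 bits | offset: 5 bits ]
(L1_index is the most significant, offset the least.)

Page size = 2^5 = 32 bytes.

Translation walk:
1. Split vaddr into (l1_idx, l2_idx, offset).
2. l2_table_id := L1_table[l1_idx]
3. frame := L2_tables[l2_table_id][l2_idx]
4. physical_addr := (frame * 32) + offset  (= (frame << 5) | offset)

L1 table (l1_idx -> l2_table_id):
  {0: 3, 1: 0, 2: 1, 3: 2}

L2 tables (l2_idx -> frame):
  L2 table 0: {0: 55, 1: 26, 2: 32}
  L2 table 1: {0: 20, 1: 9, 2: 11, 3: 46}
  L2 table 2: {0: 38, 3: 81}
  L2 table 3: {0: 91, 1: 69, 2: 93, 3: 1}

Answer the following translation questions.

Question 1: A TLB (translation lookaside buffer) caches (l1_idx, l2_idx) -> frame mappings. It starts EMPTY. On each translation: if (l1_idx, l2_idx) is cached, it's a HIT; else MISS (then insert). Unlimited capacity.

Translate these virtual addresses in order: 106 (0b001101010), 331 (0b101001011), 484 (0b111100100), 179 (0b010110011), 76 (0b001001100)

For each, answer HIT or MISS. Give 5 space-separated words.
vaddr=106: (0,3) not in TLB -> MISS, insert
vaddr=331: (2,2) not in TLB -> MISS, insert
vaddr=484: (3,3) not in TLB -> MISS, insert
vaddr=179: (1,1) not in TLB -> MISS, insert
vaddr=76: (0,2) not in TLB -> MISS, insert

Answer: MISS MISS MISS MISS MISS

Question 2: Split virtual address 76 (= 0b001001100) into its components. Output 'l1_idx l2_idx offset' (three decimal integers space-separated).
vaddr = 76 = 0b001001100
  top 2 bits -> l1_idx = 0
  next 2 bits -> l2_idx = 2
  bottom 5 bits -> offset = 12

Answer: 0 2 12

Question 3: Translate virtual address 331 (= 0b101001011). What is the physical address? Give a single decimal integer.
Answer: 363

Derivation:
vaddr = 331 = 0b101001011
Split: l1_idx=2, l2_idx=2, offset=11
L1[2] = 1
L2[1][2] = 11
paddr = 11 * 32 + 11 = 363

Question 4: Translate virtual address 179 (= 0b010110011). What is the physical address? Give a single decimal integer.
vaddr = 179 = 0b010110011
Split: l1_idx=1, l2_idx=1, offset=19
L1[1] = 0
L2[0][1] = 26
paddr = 26 * 32 + 19 = 851

Answer: 851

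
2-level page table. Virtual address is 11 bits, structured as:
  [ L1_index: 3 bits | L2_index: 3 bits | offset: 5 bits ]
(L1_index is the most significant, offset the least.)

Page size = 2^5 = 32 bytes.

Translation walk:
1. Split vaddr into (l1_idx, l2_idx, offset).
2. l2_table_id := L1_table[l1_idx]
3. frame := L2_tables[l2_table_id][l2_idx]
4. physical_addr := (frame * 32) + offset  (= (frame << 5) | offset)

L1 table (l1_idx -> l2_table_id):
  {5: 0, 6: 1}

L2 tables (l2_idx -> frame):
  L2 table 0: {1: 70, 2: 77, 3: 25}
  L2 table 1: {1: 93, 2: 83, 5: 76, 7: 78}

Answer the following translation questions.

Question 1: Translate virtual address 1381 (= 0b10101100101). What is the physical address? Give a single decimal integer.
Answer: 805

Derivation:
vaddr = 1381 = 0b10101100101
Split: l1_idx=5, l2_idx=3, offset=5
L1[5] = 0
L2[0][3] = 25
paddr = 25 * 32 + 5 = 805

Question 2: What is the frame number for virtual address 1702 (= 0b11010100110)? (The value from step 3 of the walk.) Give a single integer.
vaddr = 1702: l1_idx=6, l2_idx=5
L1[6] = 1; L2[1][5] = 76

Answer: 76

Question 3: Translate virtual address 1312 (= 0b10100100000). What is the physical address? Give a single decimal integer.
Answer: 2240

Derivation:
vaddr = 1312 = 0b10100100000
Split: l1_idx=5, l2_idx=1, offset=0
L1[5] = 0
L2[0][1] = 70
paddr = 70 * 32 + 0 = 2240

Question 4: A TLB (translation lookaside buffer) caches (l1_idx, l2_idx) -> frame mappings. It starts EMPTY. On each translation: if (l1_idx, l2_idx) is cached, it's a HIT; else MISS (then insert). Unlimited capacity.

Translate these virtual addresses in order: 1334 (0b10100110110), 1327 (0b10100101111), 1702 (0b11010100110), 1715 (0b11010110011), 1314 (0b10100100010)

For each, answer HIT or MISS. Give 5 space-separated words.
vaddr=1334: (5,1) not in TLB -> MISS, insert
vaddr=1327: (5,1) in TLB -> HIT
vaddr=1702: (6,5) not in TLB -> MISS, insert
vaddr=1715: (6,5) in TLB -> HIT
vaddr=1314: (5,1) in TLB -> HIT

Answer: MISS HIT MISS HIT HIT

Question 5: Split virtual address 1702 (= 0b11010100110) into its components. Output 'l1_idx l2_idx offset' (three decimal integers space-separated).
vaddr = 1702 = 0b11010100110
  top 3 bits -> l1_idx = 6
  next 3 bits -> l2_idx = 5
  bottom 5 bits -> offset = 6

Answer: 6 5 6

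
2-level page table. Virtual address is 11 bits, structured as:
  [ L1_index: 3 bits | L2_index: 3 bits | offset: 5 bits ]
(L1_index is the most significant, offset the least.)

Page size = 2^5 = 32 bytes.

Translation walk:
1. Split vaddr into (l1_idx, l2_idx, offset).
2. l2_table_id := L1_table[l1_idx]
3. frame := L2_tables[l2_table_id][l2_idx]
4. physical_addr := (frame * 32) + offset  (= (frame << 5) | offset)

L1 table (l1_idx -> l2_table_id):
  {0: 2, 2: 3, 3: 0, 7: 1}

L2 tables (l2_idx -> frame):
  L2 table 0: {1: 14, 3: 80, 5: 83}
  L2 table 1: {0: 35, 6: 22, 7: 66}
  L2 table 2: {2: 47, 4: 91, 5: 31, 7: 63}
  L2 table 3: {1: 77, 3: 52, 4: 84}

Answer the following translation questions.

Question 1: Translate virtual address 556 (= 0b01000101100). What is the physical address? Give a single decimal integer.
Answer: 2476

Derivation:
vaddr = 556 = 0b01000101100
Split: l1_idx=2, l2_idx=1, offset=12
L1[2] = 3
L2[3][1] = 77
paddr = 77 * 32 + 12 = 2476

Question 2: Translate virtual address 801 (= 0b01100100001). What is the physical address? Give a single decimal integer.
Answer: 449

Derivation:
vaddr = 801 = 0b01100100001
Split: l1_idx=3, l2_idx=1, offset=1
L1[3] = 0
L2[0][1] = 14
paddr = 14 * 32 + 1 = 449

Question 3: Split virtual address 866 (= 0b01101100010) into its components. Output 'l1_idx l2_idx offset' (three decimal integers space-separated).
Answer: 3 3 2

Derivation:
vaddr = 866 = 0b01101100010
  top 3 bits -> l1_idx = 3
  next 3 bits -> l2_idx = 3
  bottom 5 bits -> offset = 2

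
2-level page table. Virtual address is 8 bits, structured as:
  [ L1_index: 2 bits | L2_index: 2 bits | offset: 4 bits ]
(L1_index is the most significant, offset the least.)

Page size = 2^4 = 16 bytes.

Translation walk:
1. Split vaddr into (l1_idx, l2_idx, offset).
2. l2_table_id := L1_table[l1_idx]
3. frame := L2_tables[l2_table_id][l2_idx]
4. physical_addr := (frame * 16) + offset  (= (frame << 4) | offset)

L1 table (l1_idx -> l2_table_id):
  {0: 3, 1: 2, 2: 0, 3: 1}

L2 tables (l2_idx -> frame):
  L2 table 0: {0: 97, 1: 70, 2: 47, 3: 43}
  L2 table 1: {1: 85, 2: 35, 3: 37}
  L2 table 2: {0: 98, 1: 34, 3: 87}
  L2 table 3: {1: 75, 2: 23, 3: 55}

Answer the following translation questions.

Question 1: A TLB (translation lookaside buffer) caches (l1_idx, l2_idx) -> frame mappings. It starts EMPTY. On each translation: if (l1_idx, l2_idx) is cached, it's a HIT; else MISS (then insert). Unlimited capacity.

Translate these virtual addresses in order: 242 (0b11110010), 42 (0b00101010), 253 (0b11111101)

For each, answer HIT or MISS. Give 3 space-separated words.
Answer: MISS MISS HIT

Derivation:
vaddr=242: (3,3) not in TLB -> MISS, insert
vaddr=42: (0,2) not in TLB -> MISS, insert
vaddr=253: (3,3) in TLB -> HIT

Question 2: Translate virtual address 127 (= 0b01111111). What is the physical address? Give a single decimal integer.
vaddr = 127 = 0b01111111
Split: l1_idx=1, l2_idx=3, offset=15
L1[1] = 2
L2[2][3] = 87
paddr = 87 * 16 + 15 = 1407

Answer: 1407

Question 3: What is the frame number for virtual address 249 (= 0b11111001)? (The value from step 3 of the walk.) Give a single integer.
Answer: 37

Derivation:
vaddr = 249: l1_idx=3, l2_idx=3
L1[3] = 1; L2[1][3] = 37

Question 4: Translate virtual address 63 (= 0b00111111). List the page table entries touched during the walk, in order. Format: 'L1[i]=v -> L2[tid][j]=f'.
Answer: L1[0]=3 -> L2[3][3]=55

Derivation:
vaddr = 63 = 0b00111111
Split: l1_idx=0, l2_idx=3, offset=15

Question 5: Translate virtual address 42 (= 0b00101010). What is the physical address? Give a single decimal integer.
Answer: 378

Derivation:
vaddr = 42 = 0b00101010
Split: l1_idx=0, l2_idx=2, offset=10
L1[0] = 3
L2[3][2] = 23
paddr = 23 * 16 + 10 = 378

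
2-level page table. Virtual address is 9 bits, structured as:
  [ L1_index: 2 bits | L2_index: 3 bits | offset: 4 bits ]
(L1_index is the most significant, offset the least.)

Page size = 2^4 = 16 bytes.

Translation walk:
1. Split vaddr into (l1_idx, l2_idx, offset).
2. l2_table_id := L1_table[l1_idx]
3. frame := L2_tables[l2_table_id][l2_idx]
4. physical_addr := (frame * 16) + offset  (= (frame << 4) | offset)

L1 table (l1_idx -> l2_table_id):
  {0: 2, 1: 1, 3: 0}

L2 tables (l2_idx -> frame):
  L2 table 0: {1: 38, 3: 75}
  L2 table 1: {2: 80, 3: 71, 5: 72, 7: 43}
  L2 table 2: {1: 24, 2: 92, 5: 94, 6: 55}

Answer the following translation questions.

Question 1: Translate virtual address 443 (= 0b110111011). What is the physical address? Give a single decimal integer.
Answer: 1211

Derivation:
vaddr = 443 = 0b110111011
Split: l1_idx=3, l2_idx=3, offset=11
L1[3] = 0
L2[0][3] = 75
paddr = 75 * 16 + 11 = 1211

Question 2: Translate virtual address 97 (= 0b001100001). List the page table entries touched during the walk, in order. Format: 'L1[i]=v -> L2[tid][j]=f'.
Answer: L1[0]=2 -> L2[2][6]=55

Derivation:
vaddr = 97 = 0b001100001
Split: l1_idx=0, l2_idx=6, offset=1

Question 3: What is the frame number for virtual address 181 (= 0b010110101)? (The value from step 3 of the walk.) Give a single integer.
vaddr = 181: l1_idx=1, l2_idx=3
L1[1] = 1; L2[1][3] = 71

Answer: 71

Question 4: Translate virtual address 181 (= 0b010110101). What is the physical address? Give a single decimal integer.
vaddr = 181 = 0b010110101
Split: l1_idx=1, l2_idx=3, offset=5
L1[1] = 1
L2[1][3] = 71
paddr = 71 * 16 + 5 = 1141

Answer: 1141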